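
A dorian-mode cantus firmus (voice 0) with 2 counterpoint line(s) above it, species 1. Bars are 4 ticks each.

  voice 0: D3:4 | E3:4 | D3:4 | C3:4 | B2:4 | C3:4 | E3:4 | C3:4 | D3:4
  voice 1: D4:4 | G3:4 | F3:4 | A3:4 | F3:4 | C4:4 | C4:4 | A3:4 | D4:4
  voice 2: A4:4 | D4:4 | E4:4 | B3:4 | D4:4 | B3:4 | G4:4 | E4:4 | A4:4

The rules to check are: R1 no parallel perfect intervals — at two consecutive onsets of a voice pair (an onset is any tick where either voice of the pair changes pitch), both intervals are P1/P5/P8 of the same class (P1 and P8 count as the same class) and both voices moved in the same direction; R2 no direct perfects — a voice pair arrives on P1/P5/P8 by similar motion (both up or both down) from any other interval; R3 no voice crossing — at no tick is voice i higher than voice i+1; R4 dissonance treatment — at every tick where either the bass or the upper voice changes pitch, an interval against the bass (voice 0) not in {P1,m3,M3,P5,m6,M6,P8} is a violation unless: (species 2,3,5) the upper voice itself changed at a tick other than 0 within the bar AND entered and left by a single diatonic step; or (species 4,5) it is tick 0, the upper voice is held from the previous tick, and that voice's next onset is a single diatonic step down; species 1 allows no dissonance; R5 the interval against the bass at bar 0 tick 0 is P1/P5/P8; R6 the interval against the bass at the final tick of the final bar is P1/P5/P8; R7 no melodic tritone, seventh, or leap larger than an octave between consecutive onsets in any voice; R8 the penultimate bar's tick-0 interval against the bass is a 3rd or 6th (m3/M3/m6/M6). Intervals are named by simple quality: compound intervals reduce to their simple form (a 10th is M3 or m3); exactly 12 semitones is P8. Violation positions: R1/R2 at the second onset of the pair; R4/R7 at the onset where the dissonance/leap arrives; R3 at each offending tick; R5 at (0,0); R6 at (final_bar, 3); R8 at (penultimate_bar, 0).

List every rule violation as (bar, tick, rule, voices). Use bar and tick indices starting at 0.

(1, 0, R1, (1, 2))
(1, 0, R4, (0, 2))
(2, 0, R4, (0, 2))
(3, 0, R4, (0, 2))
(4, 0, R4, (0, 1))
(5, 0, R2, (0, 1))
(5, 0, R3, (1, 2))
(5, 0, R4, (0, 2))
(5, 1, R3, (1, 2))
(5, 2, R3, (1, 2))
(5, 3, R3, (1, 2))
(7, 0, R1, (1, 2))
(8, 0, R1, (1, 2))
(8, 0, R2, (0, 1))
(8, 0, R2, (0, 2))

bar 0: v0=D3 v1=D4 v2=A4 downbeat P5
bar 1: v0=E3 v1=G3 v2=D4 downbeat m7
bar 2: v0=D3 v1=F3 v2=E4 downbeat M2
bar 3: v0=C3 v1=A3 v2=B3 downbeat M7
bar 4: v0=B2 v1=F3 v2=D4 downbeat m3
bar 5: v0=C3 v1=C4 v2=B3 downbeat M7
bar 6: v0=E3 v1=C4 v2=G4 downbeat m3
bar 7: v0=C3 v1=A3 v2=E4 downbeat M3
bar 8: v0=D3 v1=D4 v2=A4 downbeat P5
  -> R1 @ bar 1 tick 0 v(1, 2): D4/A4 P5 -> G3/D4 P5 similar
  -> R4 @ bar 1 tick 0 v(0, 2): E3/D4 m7 untreated
  -> R4 @ bar 2 tick 0 v(0, 2): D3/E4 M2 untreated
  -> R4 @ bar 3 tick 0 v(0, 2): C3/B3 M7 untreated
  -> R4 @ bar 4 tick 0 v(0, 1): B2/F3 TT untreated
  -> R2 @ bar 5 tick 0 v(0, 1): B2/F3 TT -> C3/C4 P8 similar
  -> R3 @ bar 5 tick 0 v(1, 2): C4 above B3
  -> R4 @ bar 5 tick 0 v(0, 2): C3/B3 M7 untreated
  -> R3 @ bar 5 tick 1 v(1, 2): C4 above B3
  -> R3 @ bar 5 tick 2 v(1, 2): C4 above B3
  -> R3 @ bar 5 tick 3 v(1, 2): C4 above B3
  -> R1 @ bar 7 tick 0 v(1, 2): C4/G4 P5 -> A3/E4 P5 similar
  -> R1 @ bar 8 tick 0 v(1, 2): A3/E4 P5 -> D4/A4 P5 similar
  -> R2 @ bar 8 tick 0 v(0, 1): C3/A3 M6 -> D3/D4 P8 similar
  -> R2 @ bar 8 tick 0 v(0, 2): C3/E4 M3 -> D3/A4 P5 similar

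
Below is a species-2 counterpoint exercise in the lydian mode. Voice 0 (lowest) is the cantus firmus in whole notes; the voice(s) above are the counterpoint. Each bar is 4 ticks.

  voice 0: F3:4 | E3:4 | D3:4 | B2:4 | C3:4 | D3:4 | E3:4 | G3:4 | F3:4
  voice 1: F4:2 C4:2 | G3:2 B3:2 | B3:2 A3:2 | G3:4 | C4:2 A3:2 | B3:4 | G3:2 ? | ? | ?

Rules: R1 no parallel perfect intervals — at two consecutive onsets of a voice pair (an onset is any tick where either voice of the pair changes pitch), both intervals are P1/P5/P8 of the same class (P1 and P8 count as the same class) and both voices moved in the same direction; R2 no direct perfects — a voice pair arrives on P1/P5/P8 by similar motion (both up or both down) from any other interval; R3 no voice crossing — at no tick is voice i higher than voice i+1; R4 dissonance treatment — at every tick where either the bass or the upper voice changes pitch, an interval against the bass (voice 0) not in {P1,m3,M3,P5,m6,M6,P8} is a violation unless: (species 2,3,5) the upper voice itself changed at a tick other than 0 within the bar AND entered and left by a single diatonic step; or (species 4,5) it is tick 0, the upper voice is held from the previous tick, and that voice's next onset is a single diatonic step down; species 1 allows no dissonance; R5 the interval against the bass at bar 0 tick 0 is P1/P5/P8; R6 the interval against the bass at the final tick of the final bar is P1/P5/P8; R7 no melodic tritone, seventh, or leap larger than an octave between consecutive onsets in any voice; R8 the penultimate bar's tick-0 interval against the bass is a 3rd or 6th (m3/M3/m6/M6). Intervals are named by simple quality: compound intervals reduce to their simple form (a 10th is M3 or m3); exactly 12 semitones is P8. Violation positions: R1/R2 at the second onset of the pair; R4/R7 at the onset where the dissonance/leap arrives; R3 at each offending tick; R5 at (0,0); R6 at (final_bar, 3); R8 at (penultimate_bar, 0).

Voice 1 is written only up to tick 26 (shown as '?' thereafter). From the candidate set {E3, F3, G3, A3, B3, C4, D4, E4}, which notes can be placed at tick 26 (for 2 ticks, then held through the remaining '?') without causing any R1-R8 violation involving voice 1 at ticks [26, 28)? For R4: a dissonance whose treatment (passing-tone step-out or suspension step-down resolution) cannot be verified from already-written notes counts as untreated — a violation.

{B3, C4, E3, E4, G3}

E3: legal
F3: violates R4
G3: legal
A3: violates R4
B3: legal
C4: legal
D4: violates R4
E4: legal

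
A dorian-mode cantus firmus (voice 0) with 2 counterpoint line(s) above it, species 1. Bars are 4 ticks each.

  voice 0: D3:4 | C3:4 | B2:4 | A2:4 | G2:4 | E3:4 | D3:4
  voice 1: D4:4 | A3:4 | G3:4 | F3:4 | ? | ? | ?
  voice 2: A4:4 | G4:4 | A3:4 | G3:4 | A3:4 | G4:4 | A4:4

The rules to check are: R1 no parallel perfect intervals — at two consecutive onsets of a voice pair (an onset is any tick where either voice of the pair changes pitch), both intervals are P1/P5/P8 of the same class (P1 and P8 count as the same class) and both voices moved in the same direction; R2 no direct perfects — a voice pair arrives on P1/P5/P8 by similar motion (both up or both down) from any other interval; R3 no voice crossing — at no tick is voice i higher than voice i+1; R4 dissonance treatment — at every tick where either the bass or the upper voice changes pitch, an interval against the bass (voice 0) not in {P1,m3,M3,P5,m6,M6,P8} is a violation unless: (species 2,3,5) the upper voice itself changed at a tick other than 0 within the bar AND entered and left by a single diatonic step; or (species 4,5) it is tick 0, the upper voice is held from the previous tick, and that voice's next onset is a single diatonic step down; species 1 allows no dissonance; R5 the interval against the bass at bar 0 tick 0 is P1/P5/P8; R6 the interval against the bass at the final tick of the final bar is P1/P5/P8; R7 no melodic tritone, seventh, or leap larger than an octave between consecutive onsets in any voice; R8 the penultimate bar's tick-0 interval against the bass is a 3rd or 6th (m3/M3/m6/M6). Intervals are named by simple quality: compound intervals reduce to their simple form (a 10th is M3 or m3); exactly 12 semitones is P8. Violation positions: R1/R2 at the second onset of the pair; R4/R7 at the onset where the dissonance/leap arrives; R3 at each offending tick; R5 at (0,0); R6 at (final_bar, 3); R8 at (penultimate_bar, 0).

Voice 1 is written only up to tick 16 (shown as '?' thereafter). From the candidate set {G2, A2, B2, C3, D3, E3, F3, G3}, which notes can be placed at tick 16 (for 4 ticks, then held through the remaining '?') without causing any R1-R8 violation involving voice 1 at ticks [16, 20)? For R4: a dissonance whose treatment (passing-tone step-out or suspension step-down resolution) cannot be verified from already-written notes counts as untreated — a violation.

G2: violates R2,R7
A2: violates R4
B2: violates R7
C3: violates R4
D3: violates R2
E3: legal
F3: violates R4
G3: legal

{E3, G3}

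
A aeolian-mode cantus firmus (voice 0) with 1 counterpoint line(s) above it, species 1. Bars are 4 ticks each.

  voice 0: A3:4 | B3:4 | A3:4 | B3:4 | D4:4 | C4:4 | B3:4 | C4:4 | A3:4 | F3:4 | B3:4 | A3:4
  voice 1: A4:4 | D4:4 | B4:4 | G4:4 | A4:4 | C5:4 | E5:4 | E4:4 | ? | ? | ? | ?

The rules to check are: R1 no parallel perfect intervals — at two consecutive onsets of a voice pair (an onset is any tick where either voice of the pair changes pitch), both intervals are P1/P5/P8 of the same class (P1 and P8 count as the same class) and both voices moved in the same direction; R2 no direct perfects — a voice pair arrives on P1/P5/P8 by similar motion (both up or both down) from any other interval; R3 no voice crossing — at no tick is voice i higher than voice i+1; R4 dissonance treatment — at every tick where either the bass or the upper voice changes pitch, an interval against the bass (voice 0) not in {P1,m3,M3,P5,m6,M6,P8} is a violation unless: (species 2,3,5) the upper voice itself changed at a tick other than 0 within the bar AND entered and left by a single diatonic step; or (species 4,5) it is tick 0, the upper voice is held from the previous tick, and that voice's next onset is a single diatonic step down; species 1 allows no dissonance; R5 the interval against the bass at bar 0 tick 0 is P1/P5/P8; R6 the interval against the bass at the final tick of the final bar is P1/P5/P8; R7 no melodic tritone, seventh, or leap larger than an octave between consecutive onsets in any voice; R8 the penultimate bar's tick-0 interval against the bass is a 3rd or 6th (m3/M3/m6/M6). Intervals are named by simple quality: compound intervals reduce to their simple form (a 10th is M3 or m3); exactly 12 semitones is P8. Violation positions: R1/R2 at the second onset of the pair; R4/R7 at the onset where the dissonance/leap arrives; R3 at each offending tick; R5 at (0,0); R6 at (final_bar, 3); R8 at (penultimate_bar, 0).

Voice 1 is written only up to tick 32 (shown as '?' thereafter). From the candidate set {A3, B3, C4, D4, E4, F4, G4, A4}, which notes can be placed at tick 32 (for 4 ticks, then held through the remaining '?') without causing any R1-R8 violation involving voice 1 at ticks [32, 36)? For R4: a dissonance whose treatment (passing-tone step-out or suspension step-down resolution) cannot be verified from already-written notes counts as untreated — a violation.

A3: violates R2
B3: violates R4
C4: legal
D4: violates R4
E4: legal
F4: legal
G4: violates R4
A4: legal

{A4, C4, E4, F4}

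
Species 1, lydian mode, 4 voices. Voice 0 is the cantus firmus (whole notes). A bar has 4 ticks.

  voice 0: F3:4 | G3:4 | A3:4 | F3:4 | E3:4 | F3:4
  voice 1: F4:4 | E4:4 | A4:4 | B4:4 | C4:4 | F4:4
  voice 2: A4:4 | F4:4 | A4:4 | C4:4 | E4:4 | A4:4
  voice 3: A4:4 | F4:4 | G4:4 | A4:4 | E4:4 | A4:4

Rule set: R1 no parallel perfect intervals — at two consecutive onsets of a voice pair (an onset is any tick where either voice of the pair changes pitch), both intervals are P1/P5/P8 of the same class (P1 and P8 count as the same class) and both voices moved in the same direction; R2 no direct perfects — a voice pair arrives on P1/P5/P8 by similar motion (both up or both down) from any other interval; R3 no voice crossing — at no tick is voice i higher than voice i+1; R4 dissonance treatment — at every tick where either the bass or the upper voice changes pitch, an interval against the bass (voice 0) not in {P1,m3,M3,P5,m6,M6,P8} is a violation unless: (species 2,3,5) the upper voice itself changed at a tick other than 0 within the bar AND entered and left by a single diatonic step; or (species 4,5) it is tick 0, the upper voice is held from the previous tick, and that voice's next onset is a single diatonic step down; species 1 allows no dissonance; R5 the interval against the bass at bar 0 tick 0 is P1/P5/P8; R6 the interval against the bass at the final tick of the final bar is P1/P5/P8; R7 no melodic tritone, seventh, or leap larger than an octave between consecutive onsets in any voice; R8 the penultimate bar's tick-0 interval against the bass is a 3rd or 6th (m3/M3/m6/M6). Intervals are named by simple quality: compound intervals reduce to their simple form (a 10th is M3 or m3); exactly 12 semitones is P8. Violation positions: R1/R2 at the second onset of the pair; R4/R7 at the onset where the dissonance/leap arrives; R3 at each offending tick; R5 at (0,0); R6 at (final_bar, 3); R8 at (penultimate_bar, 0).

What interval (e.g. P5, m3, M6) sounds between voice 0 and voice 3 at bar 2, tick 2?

m7

voice 0=A3 voice 3=G4 -> m7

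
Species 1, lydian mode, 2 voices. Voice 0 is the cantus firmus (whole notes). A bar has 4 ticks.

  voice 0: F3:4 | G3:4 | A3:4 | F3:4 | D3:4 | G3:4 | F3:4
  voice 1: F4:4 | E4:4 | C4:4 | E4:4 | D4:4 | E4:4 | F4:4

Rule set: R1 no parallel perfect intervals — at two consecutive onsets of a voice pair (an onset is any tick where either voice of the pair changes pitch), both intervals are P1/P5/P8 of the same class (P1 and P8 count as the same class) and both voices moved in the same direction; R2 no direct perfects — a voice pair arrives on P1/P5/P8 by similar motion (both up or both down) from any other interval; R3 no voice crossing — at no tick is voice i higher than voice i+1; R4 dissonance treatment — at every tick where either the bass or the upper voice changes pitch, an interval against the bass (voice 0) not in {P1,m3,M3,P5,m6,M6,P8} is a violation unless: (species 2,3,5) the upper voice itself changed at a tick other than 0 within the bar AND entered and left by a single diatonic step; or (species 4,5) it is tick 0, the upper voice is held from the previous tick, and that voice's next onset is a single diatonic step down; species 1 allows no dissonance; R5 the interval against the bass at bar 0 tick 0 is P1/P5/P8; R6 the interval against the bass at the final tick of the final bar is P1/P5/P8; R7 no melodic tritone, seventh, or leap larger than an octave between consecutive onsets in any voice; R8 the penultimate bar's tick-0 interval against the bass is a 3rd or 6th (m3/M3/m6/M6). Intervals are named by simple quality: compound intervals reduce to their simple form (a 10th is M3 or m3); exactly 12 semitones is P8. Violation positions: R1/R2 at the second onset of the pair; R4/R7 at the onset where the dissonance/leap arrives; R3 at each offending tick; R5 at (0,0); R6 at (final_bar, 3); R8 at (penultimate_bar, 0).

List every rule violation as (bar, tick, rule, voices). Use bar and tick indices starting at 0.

(3, 0, R4, (0, 1))
(4, 0, R2, (0, 1))

bar 0: v0=F3 v1=F4 downbeat P8
bar 1: v0=G3 v1=E4 downbeat M6
bar 2: v0=A3 v1=C4 downbeat m3
bar 3: v0=F3 v1=E4 downbeat M7
bar 4: v0=D3 v1=D4 downbeat P8
bar 5: v0=G3 v1=E4 downbeat M6
bar 6: v0=F3 v1=F4 downbeat P8
  -> R4 @ bar 3 tick 0 v(0, 1): F3/E4 M7 untreated
  -> R2 @ bar 4 tick 0 v(0, 1): F3/E4 M7 -> D3/D4 P8 similar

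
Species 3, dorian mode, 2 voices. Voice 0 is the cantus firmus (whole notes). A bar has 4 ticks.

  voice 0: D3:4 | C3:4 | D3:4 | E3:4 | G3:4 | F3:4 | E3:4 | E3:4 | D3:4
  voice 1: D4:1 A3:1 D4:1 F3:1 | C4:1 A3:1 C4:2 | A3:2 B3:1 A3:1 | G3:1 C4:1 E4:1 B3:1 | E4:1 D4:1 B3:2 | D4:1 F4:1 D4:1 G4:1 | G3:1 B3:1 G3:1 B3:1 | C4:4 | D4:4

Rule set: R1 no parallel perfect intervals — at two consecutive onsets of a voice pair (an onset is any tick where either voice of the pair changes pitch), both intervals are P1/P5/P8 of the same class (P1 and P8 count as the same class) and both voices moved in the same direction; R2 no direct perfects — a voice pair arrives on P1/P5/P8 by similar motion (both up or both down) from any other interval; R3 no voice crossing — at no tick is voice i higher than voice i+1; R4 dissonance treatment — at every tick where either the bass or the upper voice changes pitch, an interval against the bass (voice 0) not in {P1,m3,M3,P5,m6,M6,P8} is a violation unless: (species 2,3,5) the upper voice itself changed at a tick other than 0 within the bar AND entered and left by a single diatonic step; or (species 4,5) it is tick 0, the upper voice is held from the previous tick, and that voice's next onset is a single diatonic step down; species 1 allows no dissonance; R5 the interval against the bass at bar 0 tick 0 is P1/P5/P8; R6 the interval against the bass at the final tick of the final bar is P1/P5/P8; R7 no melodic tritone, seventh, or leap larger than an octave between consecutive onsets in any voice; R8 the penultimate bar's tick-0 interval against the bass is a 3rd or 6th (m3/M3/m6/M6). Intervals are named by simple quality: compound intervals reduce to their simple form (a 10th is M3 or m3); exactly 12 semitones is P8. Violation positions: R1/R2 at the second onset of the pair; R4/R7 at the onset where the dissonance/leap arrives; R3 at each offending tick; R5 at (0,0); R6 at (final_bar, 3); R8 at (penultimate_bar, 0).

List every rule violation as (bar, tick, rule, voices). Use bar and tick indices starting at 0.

bar 0: v0=D3 v1=D4 downbeat P8
bar 1: v0=C3 v1=C4 downbeat P8
bar 2: v0=D3 v1=A3 downbeat P5
bar 3: v0=E3 v1=G3 downbeat m3
bar 4: v0=G3 v1=E4 downbeat M6
bar 5: v0=F3 v1=D4 downbeat M6
bar 6: v0=E3 v1=G3 downbeat m3
bar 7: v0=E3 v1=C4 downbeat m6
bar 8: v0=D3 v1=D4 downbeat P8
  -> R4 @ bar 5 tick 3 v(0, 1): F3/G4 M2 untreated

(5, 3, R4, (0, 1))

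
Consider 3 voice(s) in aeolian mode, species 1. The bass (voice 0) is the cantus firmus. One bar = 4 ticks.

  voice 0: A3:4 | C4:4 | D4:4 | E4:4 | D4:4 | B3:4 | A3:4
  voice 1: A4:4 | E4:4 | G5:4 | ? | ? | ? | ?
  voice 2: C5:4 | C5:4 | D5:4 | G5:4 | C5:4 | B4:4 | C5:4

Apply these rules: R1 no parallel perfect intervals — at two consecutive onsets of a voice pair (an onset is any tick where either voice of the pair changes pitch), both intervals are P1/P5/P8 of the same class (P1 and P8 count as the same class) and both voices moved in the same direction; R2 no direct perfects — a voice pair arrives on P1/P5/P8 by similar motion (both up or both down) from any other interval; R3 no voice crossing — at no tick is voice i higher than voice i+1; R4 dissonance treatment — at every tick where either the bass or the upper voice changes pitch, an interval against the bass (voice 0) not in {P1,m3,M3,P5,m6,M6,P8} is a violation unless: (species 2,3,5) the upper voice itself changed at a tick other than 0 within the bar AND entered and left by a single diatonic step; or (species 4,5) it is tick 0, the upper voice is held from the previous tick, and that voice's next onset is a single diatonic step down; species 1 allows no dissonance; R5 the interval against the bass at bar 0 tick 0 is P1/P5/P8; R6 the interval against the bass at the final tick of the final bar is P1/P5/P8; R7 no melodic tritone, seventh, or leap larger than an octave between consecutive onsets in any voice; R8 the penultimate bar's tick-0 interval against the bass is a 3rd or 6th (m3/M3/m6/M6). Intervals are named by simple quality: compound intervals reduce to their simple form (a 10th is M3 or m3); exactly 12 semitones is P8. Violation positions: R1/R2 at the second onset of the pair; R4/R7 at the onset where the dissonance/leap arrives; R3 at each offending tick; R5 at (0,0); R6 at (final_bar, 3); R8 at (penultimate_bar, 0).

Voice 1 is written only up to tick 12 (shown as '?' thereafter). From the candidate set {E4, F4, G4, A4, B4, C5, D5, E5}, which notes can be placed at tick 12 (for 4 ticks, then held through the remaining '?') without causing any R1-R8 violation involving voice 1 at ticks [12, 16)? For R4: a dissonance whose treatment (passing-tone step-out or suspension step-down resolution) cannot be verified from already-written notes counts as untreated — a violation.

E4: violates R7
F4: violates R4,R7
G4: legal
A4: violates R4,R7
B4: legal
C5: legal
D5: violates R4
E5: legal

{B4, C5, E5, G4}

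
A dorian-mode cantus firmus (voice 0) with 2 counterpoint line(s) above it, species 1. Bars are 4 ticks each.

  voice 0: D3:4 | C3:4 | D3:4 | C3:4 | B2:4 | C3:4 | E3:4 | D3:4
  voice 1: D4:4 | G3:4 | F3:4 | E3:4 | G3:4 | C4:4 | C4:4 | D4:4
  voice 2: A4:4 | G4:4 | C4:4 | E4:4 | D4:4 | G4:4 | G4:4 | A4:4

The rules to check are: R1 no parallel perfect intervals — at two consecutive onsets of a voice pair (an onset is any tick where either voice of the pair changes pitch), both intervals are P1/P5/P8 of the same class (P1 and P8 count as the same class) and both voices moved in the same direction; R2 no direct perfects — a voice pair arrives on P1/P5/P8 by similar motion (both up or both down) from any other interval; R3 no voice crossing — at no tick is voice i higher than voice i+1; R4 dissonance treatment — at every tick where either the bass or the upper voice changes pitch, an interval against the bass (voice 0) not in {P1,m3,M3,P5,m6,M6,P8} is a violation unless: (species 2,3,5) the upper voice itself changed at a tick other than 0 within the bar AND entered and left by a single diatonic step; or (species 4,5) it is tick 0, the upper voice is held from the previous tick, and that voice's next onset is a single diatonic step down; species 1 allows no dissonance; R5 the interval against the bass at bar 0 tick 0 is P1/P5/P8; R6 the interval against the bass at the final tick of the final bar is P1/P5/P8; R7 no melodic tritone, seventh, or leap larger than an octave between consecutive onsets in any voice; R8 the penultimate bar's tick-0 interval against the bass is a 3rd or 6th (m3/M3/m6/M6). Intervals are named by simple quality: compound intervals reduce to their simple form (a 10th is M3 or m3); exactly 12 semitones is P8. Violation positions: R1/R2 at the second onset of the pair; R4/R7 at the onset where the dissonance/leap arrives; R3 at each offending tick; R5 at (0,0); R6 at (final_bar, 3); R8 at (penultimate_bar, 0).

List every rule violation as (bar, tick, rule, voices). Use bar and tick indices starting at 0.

(1, 0, R1, (0, 2))
(1, 0, R2, (0, 1))
(1, 0, R2, (1, 2))
(2, 0, R2, (1, 2))
(2, 0, R4, (0, 2))
(5, 0, R1, (1, 2))
(5, 0, R2, (0, 1))
(5, 0, R2, (0, 2))
(7, 0, R1, (1, 2))

bar 0: v0=D3 v1=D4 v2=A4 downbeat P5
bar 1: v0=C3 v1=G3 v2=G4 downbeat P5
bar 2: v0=D3 v1=F3 v2=C4 downbeat m7
bar 3: v0=C3 v1=E3 v2=E4 downbeat M3
bar 4: v0=B2 v1=G3 v2=D4 downbeat m3
bar 5: v0=C3 v1=C4 v2=G4 downbeat P5
bar 6: v0=E3 v1=C4 v2=G4 downbeat m3
bar 7: v0=D3 v1=D4 v2=A4 downbeat P5
  -> R1 @ bar 1 tick 0 v(0, 2): D3/A4 P5 -> C3/G4 P5 similar
  -> R2 @ bar 1 tick 0 v(0, 1): D3/D4 P8 -> C3/G3 P5 similar
  -> R2 @ bar 1 tick 0 v(1, 2): D4/A4 P5 -> G3/G4 P8 similar
  -> R2 @ bar 2 tick 0 v(1, 2): G3/G4 P8 -> F3/C4 P5 similar
  -> R4 @ bar 2 tick 0 v(0, 2): D3/C4 m7 untreated
  -> R1 @ bar 5 tick 0 v(1, 2): G3/D4 P5 -> C4/G4 P5 similar
  -> R2 @ bar 5 tick 0 v(0, 1): B2/G3 m6 -> C3/C4 P8 similar
  -> R2 @ bar 5 tick 0 v(0, 2): B2/D4 m3 -> C3/G4 P5 similar
  -> R1 @ bar 7 tick 0 v(1, 2): C4/G4 P5 -> D4/A4 P5 similar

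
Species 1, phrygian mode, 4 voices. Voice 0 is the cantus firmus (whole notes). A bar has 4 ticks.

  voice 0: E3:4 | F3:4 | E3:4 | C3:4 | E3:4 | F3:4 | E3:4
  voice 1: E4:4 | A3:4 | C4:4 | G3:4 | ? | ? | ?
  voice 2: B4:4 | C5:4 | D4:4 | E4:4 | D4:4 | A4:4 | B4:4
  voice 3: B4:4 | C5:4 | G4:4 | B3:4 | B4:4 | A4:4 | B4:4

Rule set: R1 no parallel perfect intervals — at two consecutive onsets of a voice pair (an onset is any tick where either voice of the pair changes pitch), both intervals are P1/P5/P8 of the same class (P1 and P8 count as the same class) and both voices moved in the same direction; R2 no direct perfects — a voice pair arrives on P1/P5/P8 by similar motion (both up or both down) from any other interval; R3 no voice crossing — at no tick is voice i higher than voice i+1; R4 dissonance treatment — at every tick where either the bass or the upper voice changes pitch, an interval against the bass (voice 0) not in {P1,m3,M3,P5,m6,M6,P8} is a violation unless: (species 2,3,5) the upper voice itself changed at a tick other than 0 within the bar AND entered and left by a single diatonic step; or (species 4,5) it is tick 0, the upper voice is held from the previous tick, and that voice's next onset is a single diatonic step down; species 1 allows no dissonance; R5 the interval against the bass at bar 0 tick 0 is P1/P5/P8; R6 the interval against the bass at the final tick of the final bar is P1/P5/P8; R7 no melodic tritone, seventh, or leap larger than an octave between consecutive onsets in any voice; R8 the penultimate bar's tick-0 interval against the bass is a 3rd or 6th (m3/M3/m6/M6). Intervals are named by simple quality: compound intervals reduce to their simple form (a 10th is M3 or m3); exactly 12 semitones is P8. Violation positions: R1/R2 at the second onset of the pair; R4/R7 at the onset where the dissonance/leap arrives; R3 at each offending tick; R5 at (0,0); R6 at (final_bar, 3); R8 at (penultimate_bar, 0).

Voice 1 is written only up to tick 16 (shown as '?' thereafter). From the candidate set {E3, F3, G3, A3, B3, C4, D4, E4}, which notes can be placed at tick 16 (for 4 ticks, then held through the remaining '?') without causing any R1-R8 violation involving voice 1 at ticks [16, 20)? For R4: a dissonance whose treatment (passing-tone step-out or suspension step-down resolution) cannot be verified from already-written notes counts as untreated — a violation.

E3: legal
F3: violates R4
G3: legal
A3: violates R4
B3: violates R1,R2
C4: legal
D4: violates R4
E4: violates R2,R3

{C4, E3, G3}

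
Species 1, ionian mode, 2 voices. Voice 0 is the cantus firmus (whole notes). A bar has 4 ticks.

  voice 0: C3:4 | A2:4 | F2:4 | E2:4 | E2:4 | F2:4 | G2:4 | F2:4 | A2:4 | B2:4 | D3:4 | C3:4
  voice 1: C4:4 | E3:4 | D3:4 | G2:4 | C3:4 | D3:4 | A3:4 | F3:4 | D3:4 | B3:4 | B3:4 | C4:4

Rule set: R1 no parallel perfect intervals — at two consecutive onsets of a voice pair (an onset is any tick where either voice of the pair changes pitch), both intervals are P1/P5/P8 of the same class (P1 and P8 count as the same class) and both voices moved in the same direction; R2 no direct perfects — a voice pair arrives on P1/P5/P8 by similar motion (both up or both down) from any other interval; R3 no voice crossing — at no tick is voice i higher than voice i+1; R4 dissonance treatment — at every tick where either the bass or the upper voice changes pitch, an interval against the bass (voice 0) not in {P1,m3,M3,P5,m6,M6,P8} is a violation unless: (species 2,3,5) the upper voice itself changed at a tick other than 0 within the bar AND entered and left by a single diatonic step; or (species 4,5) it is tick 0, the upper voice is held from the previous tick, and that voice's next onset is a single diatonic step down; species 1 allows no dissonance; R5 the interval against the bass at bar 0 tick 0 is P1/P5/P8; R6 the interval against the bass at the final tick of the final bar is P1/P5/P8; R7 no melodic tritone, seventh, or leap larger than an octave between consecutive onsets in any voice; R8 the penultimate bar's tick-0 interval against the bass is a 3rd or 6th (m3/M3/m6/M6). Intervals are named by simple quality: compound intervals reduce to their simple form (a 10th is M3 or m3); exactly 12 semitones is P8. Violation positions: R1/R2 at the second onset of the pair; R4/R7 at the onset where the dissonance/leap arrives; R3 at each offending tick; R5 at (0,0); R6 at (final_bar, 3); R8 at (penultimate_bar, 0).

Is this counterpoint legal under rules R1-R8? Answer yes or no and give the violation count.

No (5 violations)

bar 0: v0=C3 v1=C4 (P8)
bar 1: v0=A2 v1=E3 (P5)
bar 2: v0=F2 v1=D3 (M6)
bar 3: v0=E2 v1=G2 (m3)
bar 4: v0=E2 v1=C3 (m6)
bar 5: v0=F2 v1=D3 (M6)
bar 6: v0=G2 v1=A3 (M2)
bar 7: v0=F2 v1=F3 (P8)
bar 8: v0=A2 v1=D3 (P4)
bar 9: v0=B2 v1=B3 (P8)
bar 10: v0=D3 v1=B3 (M6)
bar 11: v0=C3 v1=C4 (P8)
  R2 @ bar1.0: C3/C4 P8 -> A2/E3 P5 similar
  R4 @ bar6.0: G2/A3 M2 untreated
  R2 @ bar7.0: G2/A3 M2 -> F2/F3 P8 similar
  R4 @ bar8.0: A2/D3 P4 untreated
  R2 @ bar9.0: A2/D3 P4 -> B2/B3 P8 similar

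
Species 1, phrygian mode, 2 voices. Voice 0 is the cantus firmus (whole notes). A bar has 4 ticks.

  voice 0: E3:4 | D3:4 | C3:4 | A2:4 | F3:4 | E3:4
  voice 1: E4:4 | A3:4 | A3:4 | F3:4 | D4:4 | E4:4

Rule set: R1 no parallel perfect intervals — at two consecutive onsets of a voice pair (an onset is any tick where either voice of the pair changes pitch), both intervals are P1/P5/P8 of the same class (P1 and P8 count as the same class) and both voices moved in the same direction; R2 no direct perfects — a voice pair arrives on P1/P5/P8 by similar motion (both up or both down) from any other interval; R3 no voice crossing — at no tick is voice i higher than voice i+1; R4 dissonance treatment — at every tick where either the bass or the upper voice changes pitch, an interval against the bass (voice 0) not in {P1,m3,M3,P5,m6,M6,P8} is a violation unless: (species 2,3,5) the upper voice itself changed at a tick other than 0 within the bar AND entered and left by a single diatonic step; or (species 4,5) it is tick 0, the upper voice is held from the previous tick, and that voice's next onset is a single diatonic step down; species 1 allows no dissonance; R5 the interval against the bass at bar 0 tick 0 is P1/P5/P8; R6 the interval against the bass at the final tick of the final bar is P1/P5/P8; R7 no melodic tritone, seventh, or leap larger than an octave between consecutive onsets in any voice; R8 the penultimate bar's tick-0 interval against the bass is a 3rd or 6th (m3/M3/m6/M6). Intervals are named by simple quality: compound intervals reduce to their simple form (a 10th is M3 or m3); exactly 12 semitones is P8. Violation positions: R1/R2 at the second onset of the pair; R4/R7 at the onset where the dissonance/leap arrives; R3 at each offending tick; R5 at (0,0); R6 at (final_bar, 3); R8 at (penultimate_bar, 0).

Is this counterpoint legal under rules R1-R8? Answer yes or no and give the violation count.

bar 0: v0=E3 v1=E4 (P8)
bar 1: v0=D3 v1=A3 (P5)
bar 2: v0=C3 v1=A3 (M6)
bar 3: v0=A2 v1=F3 (m6)
bar 4: v0=F3 v1=D4 (M6)
bar 5: v0=E3 v1=E4 (P8)
  R2 @ bar1.0: E3/E4 P8 -> D3/A3 P5 similar

No (1 violations)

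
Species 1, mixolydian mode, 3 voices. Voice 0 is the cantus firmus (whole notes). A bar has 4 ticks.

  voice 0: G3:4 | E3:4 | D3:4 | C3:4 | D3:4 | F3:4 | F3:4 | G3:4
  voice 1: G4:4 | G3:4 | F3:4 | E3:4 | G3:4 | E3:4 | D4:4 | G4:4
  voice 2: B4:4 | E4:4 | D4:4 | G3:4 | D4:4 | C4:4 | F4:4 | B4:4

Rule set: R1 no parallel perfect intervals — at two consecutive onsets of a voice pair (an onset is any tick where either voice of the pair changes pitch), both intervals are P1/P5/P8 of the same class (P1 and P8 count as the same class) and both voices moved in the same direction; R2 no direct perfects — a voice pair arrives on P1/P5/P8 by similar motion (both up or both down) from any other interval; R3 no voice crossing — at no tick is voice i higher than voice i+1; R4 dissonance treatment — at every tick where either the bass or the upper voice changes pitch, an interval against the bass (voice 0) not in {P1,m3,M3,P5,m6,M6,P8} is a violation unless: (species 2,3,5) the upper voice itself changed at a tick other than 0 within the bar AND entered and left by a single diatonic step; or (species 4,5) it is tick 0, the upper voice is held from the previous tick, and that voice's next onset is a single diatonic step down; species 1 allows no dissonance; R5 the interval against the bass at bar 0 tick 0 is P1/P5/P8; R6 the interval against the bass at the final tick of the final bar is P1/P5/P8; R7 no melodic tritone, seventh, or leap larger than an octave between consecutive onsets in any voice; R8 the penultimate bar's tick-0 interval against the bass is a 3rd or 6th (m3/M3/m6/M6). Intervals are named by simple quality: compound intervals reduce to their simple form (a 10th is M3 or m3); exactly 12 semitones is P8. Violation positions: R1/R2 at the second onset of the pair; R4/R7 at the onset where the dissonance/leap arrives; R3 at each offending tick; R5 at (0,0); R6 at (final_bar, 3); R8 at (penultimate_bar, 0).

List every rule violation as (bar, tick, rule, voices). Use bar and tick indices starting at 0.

(0, 0, R5, (0, 2))
(1, 0, R2, (0, 2))
(2, 0, R1, (0, 2))
(3, 0, R2, (0, 2))
(4, 0, R2, (0, 2))
(4, 0, R2, (1, 2))
(4, 0, R4, (0, 1))
(5, 0, R3, (0, 1))
(5, 0, R4, (0, 1))
(5, 1, R3, (0, 1))
(5, 2, R3, (0, 1))
(5, 3, R3, (0, 1))
(6, 0, R7, (1,))
(6, 0, R8, (0, 2))
(7, 0, R2, (0, 1))
(7, 0, R7, (2,))
(7, 3, R6, (0, 2))

bar 0: v0=G3 v1=G4 v2=B4 downbeat M3
bar 1: v0=E3 v1=G3 v2=E4 downbeat P8
bar 2: v0=D3 v1=F3 v2=D4 downbeat P8
bar 3: v0=C3 v1=E3 v2=G3 downbeat P5
bar 4: v0=D3 v1=G3 v2=D4 downbeat P8
bar 5: v0=F3 v1=E3 v2=C4 downbeat P5
bar 6: v0=F3 v1=D4 v2=F4 downbeat P8
bar 7: v0=G3 v1=G4 v2=B4 downbeat M3
  -> R5 @ bar 0 tick 0 v(0, 2): opens on M3
  -> R2 @ bar 1 tick 0 v(0, 2): G3/B4 M3 -> E3/E4 P8 similar
  -> R1 @ bar 2 tick 0 v(0, 2): E3/E4 P8 -> D3/D4 P8 similar
  -> R2 @ bar 3 tick 0 v(0, 2): D3/D4 P8 -> C3/G3 P5 similar
  -> R2 @ bar 4 tick 0 v(0, 2): C3/G3 P5 -> D3/D4 P8 similar
  -> R2 @ bar 4 tick 0 v(1, 2): E3/G3 m3 -> G3/D4 P5 similar
  -> R4 @ bar 4 tick 0 v(0, 1): D3/G3 P4 untreated
  -> R3 @ bar 5 tick 0 v(0, 1): F3 above E3
  -> R4 @ bar 5 tick 0 v(0, 1): F3/E3 m2 untreated
  -> R3 @ bar 5 tick 1 v(0, 1): F3 above E3
  -> R3 @ bar 5 tick 2 v(0, 1): F3 above E3
  -> R3 @ bar 5 tick 3 v(0, 1): F3 above E3
  -> R7 @ bar 6 tick 0 v(1,): E3->D4 leap 10st
  -> R8 @ bar 6 tick 0 v(0, 2): penult P8 not 3rd/6th
  -> R2 @ bar 7 tick 0 v(0, 1): F3/D4 M6 -> G3/G4 P8 similar
  -> R7 @ bar 7 tick 0 v(2,): F4->B4 leap 6st
  -> R6 @ bar 7 tick 3 v(0, 2): closes on M3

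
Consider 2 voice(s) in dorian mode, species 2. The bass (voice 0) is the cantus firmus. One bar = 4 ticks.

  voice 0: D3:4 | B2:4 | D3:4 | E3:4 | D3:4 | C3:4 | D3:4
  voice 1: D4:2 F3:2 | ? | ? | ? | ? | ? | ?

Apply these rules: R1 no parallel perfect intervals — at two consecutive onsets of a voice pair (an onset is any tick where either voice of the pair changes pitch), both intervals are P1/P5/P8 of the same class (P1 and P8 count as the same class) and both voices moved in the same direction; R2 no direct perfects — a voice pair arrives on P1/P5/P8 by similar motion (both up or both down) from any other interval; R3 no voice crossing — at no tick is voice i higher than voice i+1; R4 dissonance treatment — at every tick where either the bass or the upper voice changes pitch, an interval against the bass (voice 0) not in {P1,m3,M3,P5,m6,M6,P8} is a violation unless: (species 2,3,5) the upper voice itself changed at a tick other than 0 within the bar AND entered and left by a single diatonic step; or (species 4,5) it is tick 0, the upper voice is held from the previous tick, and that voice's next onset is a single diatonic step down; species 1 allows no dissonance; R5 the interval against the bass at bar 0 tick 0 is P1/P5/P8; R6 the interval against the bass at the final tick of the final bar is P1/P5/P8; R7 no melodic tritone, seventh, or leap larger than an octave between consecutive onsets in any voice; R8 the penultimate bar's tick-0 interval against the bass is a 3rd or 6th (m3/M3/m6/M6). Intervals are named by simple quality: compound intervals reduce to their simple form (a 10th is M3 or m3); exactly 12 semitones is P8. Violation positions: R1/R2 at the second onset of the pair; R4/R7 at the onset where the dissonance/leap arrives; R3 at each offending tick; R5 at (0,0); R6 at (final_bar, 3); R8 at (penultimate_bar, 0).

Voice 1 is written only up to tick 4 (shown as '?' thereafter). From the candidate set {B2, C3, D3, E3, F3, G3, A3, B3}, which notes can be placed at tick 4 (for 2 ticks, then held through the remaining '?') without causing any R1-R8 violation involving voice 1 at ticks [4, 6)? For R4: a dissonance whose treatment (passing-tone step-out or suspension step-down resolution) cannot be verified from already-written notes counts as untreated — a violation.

B2: violates R2,R7
C3: violates R4
D3: legal
E3: violates R4
F3: violates R4
G3: legal
A3: violates R4
B3: violates R7

{D3, G3}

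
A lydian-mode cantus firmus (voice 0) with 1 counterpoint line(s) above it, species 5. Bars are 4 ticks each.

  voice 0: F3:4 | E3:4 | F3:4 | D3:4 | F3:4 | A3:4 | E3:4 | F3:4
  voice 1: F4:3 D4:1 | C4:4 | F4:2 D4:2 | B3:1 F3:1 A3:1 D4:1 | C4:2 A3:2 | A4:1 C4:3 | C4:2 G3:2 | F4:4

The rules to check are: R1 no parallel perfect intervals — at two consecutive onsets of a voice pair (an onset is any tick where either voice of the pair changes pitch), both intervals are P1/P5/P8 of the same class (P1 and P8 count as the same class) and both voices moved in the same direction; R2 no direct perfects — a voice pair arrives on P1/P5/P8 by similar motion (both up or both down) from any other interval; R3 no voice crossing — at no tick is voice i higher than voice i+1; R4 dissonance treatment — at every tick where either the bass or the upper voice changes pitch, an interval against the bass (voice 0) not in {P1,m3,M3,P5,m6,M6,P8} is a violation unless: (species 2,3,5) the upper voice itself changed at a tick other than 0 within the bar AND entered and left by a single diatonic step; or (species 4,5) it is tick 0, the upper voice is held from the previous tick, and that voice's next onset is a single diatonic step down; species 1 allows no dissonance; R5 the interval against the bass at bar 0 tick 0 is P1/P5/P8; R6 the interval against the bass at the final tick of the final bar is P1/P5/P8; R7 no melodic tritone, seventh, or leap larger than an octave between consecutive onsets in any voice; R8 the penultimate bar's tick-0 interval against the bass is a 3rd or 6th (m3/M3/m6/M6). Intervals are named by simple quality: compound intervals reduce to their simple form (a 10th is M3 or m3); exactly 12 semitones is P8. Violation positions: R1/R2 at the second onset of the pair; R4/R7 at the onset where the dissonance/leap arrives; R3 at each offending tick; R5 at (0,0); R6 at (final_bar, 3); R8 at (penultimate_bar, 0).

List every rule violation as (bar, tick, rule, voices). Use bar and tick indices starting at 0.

bar 0: v0=F3 v1=F4 downbeat P8
bar 1: v0=E3 v1=C4 downbeat m6
bar 2: v0=F3 v1=F4 downbeat P8
bar 3: v0=D3 v1=B3 downbeat M6
bar 4: v0=F3 v1=C4 downbeat P5
bar 5: v0=A3 v1=A4 downbeat P8
bar 6: v0=E3 v1=C4 downbeat m6
bar 7: v0=F3 v1=F4 downbeat P8
  -> R2 @ bar 2 tick 0 v(0, 1): E3/C4 m6 -> F3/F4 P8 similar
  -> R7 @ bar 3 tick 1 v(1,): B3->F3 leap 6st
  -> R2 @ bar 5 tick 0 v(0, 1): F3/A3 M3 -> A3/A4 P8 similar
  -> R2 @ bar 7 tick 0 v(0, 1): E3/G3 m3 -> F3/F4 P8 similar
  -> R7 @ bar 7 tick 0 v(1,): G3->F4 leap 10st

(2, 0, R2, (0, 1))
(3, 1, R7, (1,))
(5, 0, R2, (0, 1))
(7, 0, R2, (0, 1))
(7, 0, R7, (1,))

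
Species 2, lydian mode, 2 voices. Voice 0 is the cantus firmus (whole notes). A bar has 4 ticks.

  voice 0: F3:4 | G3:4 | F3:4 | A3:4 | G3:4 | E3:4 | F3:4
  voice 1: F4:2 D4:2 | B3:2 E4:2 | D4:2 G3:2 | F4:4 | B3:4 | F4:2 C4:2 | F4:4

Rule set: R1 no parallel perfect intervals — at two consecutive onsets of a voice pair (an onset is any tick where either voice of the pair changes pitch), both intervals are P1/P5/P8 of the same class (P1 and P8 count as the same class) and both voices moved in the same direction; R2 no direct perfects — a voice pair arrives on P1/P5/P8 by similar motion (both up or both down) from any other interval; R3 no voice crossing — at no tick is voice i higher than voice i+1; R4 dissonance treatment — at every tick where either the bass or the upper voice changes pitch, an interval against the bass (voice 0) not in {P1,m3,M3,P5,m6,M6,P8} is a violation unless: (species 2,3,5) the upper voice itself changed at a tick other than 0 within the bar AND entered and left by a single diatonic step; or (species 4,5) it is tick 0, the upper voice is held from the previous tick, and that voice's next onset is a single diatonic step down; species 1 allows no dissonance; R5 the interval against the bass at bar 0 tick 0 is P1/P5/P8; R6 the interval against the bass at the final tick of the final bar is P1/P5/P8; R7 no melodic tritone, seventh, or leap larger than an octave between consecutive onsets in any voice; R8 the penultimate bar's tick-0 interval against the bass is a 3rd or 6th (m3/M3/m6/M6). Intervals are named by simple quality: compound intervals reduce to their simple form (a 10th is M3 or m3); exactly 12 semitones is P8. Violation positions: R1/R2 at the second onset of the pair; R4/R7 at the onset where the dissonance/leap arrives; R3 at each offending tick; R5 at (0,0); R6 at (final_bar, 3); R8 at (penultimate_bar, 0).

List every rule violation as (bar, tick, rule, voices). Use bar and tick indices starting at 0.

bar 0: v0=F3 v1=F4 downbeat P8
bar 1: v0=G3 v1=B3 downbeat M3
bar 2: v0=F3 v1=D4 downbeat M6
bar 3: v0=A3 v1=F4 downbeat m6
bar 4: v0=G3 v1=B3 downbeat M3
bar 5: v0=E3 v1=F4 downbeat m2
bar 6: v0=F3 v1=F4 downbeat P8
  -> R4 @ bar 2 tick 2 v(0, 1): F3/G3 M2 untreated
  -> R7 @ bar 3 tick 0 v(1,): G3->F4 leap 10st
  -> R7 @ bar 4 tick 0 v(1,): F4->B3 leap 6st
  -> R4 @ bar 5 tick 0 v(0, 1): E3/F4 m2 untreated
  -> R7 @ bar 5 tick 0 v(1,): B3->F4 leap 6st
  -> R8 @ bar 5 tick 0 v(0, 1): penult m2 not 3rd/6th
  -> R2 @ bar 6 tick 0 v(0, 1): E3/C4 m6 -> F3/F4 P8 similar

(2, 2, R4, (0, 1))
(3, 0, R7, (1,))
(4, 0, R7, (1,))
(5, 0, R4, (0, 1))
(5, 0, R7, (1,))
(5, 0, R8, (0, 1))
(6, 0, R2, (0, 1))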